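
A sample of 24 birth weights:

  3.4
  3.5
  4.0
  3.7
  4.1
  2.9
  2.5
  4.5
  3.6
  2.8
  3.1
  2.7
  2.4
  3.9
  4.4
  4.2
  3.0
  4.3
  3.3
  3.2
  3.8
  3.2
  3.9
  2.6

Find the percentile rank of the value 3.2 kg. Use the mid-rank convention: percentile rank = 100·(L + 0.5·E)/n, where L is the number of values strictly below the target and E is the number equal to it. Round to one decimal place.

37.5

Sorted: 2.4, 2.5, 2.6, 2.7, 2.8, 2.9, 3.0, 3.1, 3.2, 3.2, 3.3, 3.4, 3.5, 3.6, 3.7, 3.8, 3.9, 3.9, 4.0, 4.1, 4.2, 4.3, 4.4, 4.5.
Count below 3.2: L = 8; count equal: E = 2; n = 24.
Percentile rank = 100·(8 + 0.5·2)/24 = 100·9/24 = 37.5.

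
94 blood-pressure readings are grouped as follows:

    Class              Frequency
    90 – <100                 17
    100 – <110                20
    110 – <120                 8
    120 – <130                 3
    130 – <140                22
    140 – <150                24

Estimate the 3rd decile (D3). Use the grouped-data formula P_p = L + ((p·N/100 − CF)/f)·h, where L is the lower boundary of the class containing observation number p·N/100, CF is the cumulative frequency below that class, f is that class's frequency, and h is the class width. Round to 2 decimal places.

N = 94; target position k = 30/100 · 94 = 28.2.
Cumulative frequencies: 17, 37, 45, 48, 70, 94.
Observation 28.2 falls in the class 100 – <110.
L = 100, CF = 17, f = 20, h = 10.
P30 = 100 + ((28.2 − 17)/20)·10 = 100 + 5.6 = 105.6.

105.60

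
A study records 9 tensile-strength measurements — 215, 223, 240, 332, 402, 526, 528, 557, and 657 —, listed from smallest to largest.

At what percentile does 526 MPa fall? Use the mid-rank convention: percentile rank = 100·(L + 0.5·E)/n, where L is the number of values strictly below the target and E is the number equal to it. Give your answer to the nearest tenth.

Count below 526: L = 5; count equal: E = 1; n = 9.
Percentile rank = 100·(5 + 0.5·1)/9 = 100·5.5/9 = 61.11.

61.1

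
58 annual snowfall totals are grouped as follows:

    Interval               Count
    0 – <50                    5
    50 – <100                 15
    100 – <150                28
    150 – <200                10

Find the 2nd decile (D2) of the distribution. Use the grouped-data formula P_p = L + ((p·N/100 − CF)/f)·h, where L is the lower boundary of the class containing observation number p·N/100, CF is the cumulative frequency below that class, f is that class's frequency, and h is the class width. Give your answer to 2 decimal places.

N = 58; target position k = 20/100 · 58 = 11.6.
Cumulative frequencies: 5, 20, 48, 58.
Observation 11.6 falls in the class 50 – <100.
L = 50, CF = 5, f = 15, h = 50.
P20 = 50 + ((11.6 − 5)/15)·50 = 50 + 22 = 72.

72.00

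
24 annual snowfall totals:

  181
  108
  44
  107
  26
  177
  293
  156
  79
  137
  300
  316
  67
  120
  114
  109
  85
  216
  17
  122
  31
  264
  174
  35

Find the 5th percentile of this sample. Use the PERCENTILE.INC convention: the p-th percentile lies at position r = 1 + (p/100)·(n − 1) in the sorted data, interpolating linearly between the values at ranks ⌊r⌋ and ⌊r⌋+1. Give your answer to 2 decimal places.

26.75

Sorted: 17, 26, 31, 35, 44, 67, 79, 85, 107, 108, 109, 114, 120, 122, 137, 156, 174, 177, 181, 216, 264, 293, 300, 316.
n = 24.
r = 1 + (5/100)·(24 − 1) = 1 + 1.15 = 2.15.
Rank 2 is 26 and rank 3 is 31.
Interpolate: 26 + 0.15·(31 − 26) = 26 + 0.15·5 = 26.75.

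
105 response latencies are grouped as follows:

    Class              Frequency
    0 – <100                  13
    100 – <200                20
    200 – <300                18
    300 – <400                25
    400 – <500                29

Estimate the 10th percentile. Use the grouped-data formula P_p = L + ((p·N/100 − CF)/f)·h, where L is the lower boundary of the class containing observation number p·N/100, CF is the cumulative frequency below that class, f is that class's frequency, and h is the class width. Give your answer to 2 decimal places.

80.77

N = 105; target position k = 10/100 · 105 = 10.5.
Cumulative frequencies: 13, 33, 51, 76, 105.
Observation 10.5 falls in the class 0 – <100.
L = 0, CF = 0, f = 13, h = 100.
P10 = 0 + ((10.5 − 0)/13)·100 = 0 + 80.7692 = 80.7692.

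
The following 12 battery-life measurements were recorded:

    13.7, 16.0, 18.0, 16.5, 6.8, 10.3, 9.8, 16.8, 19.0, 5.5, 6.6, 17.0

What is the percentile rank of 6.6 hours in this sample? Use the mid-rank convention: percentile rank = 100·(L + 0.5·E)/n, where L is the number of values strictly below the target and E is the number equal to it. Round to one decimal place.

Sorted: 5.5, 6.6, 6.8, 9.8, 10.3, 13.7, 16.0, 16.5, 16.8, 17.0, 18.0, 19.0.
Count below 6.6: L = 1; count equal: E = 1; n = 12.
Percentile rank = 100·(1 + 0.5·1)/12 = 100·1.5/12 = 12.5.

12.5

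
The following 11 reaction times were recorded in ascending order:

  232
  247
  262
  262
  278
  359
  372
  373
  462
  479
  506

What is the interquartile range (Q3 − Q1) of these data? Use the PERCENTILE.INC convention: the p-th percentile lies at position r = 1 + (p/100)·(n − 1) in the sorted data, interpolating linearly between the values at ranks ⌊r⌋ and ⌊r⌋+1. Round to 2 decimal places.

155.50

n = 11.
P25: r = 3.5; ranks 3–4 are 262, 262; interpolating gives 262.
P75: r = 8.5; ranks 8–9 are 373, 462; interpolating gives 417.5.
Difference: 417.5 − 262 = 155.5.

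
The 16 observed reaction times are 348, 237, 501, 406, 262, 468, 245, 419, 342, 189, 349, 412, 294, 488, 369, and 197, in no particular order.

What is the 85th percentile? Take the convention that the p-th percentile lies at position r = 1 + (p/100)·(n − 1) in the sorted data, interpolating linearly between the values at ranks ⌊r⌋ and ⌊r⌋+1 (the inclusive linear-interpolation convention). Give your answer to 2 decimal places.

455.75

Sorted: 189, 197, 237, 245, 262, 294, 342, 348, 349, 369, 406, 412, 419, 468, 488, 501.
n = 16.
r = 1 + (85/100)·(16 − 1) = 1 + 12.75 = 13.75.
Rank 13 is 419 and rank 14 is 468.
Interpolate: 419 + 0.75·(468 − 419) = 419 + 0.75·49 = 455.75.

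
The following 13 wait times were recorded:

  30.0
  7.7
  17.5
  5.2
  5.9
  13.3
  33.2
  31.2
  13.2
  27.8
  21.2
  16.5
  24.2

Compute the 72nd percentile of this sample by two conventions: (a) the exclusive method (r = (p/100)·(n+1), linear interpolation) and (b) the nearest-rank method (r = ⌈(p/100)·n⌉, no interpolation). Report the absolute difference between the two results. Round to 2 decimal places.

Sorted: 5.2, 5.9, 7.7, 13.2, 13.3, 16.5, 17.5, 21.2, 24.2, 27.8, 30.0, 31.2, 33.2.
n = 13.
(a) r = 10.08; between ranks 10 (27.8) and 11 (30.0): 27.976.
(b) the nearest-rank method: rank 10 → 27.8.
|27.976 − 27.8| = 0.176.

0.18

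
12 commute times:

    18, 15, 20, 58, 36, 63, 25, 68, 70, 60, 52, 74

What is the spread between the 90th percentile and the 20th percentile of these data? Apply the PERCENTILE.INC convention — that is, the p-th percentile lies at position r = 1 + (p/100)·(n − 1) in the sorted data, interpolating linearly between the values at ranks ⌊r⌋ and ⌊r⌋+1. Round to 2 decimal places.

Sorted: 15, 18, 20, 25, 36, 52, 58, 60, 63, 68, 70, 74.
n = 12.
P20: r = 3.2; ranks 3–4 are 20, 25; interpolating gives 21.
P90: r = 10.9; ranks 10–11 are 68, 70; interpolating gives 69.8.
Difference: 69.8 − 21 = 48.8.

48.80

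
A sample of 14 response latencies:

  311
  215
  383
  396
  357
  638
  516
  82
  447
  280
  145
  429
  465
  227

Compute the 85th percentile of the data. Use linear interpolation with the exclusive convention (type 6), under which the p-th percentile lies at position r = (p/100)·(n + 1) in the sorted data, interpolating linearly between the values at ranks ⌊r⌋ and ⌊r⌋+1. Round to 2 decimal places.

Sorted: 82, 145, 215, 227, 280, 311, 357, 383, 396, 429, 447, 465, 516, 638.
n = 14.
r = (85/100)·(14 + 1) = 12.75.
Rank 12 is 465 and rank 13 is 516.
Interpolate: 465 + 0.75·(516 − 465) = 465 + 0.75·51 = 503.25.

503.25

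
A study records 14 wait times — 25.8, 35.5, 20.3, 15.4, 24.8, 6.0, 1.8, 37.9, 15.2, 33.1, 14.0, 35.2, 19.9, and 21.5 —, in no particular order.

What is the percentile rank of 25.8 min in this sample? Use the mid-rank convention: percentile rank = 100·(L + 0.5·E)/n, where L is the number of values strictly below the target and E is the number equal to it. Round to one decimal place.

67.9

Sorted: 1.8, 6.0, 14.0, 15.2, 15.4, 19.9, 20.3, 21.5, 24.8, 25.8, 33.1, 35.2, 35.5, 37.9.
Count below 25.8: L = 9; count equal: E = 1; n = 14.
Percentile rank = 100·(9 + 0.5·1)/14 = 100·9.5/14 = 67.86.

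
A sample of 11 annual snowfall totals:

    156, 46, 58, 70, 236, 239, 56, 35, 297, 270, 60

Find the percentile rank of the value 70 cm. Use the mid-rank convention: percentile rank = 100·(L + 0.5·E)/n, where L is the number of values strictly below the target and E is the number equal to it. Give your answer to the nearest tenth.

50.0

Sorted: 35, 46, 56, 58, 60, 70, 156, 236, 239, 270, 297.
Count below 70: L = 5; count equal: E = 1; n = 11.
Percentile rank = 100·(5 + 0.5·1)/11 = 100·5.5/11 = 50.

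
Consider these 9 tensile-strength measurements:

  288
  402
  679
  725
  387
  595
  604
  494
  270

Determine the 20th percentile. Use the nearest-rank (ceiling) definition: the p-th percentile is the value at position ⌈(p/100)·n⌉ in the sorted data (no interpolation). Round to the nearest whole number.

Sorted: 270, 288, 387, 402, 494, 595, 604, 679, 725.
n = 9.
Position = ⌈20/100 · 9⌉ = ⌈1.8⌉ = 2.
The value at rank 2 is 288.

288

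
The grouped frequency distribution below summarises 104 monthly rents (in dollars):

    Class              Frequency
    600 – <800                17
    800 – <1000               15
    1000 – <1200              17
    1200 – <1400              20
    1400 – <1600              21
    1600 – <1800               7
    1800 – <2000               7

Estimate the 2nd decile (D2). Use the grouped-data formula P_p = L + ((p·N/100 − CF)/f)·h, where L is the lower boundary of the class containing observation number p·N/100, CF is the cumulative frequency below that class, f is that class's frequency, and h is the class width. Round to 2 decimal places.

N = 104; target position k = 20/100 · 104 = 20.8.
Cumulative frequencies: 17, 32, 49, 69, 90, 97, 104.
Observation 20.8 falls in the class 800 – <1000.
L = 800, CF = 17, f = 15, h = 200.
P20 = 800 + ((20.8 − 17)/15)·200 = 800 + 50.6667 = 850.667.

850.67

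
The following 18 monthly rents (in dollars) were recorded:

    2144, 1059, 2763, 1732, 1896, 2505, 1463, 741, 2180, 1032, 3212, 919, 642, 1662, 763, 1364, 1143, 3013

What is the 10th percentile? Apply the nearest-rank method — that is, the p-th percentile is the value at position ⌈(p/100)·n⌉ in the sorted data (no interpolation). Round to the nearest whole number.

Sorted: 642, 741, 763, 919, 1032, 1059, 1143, 1364, 1463, 1662, 1732, 1896, 2144, 2180, 2505, 2763, 3013, 3212.
n = 18.
Position = ⌈10/100 · 18⌉ = ⌈1.8⌉ = 2.
The value at rank 2 is 741.

741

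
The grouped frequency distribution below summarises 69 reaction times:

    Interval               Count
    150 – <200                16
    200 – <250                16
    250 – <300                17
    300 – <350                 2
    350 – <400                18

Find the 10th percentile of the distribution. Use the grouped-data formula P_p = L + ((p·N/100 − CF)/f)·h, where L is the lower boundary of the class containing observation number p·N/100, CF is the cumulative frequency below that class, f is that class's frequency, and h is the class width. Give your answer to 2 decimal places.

N = 69; target position k = 10/100 · 69 = 6.9.
Cumulative frequencies: 16, 32, 49, 51, 69.
Observation 6.9 falls in the class 150 – <200.
L = 150, CF = 0, f = 16, h = 50.
P10 = 150 + ((6.9 − 0)/16)·50 = 150 + 21.5625 = 171.562.

171.56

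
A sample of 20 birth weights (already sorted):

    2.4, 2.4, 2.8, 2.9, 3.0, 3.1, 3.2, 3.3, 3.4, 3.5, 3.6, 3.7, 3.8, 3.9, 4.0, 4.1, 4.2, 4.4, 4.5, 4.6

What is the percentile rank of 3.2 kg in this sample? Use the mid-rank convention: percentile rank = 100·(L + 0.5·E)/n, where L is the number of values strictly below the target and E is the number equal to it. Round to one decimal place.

32.5

Count below 3.2: L = 6; count equal: E = 1; n = 20.
Percentile rank = 100·(6 + 0.5·1)/20 = 100·6.5/20 = 32.5.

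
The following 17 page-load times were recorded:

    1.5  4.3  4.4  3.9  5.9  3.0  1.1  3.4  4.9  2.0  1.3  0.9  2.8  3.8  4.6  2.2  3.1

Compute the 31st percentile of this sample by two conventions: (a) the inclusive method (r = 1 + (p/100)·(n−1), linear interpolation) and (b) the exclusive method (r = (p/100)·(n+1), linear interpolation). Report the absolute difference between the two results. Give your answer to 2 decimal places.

Sorted: 0.9, 1.1, 1.3, 1.5, 2.0, 2.2, 2.8, 3.0, 3.1, 3.4, 3.8, 3.9, 4.3, 4.4, 4.6, 4.9, 5.9.
n = 17.
(a) r = 5.96; between ranks 5 (2.0) and 6 (2.2): 2.192.
(b) r = 5.58; between ranks 5 (2.0) and 6 (2.2): 2.116.
|2.192 − 2.116| = 0.076.

0.08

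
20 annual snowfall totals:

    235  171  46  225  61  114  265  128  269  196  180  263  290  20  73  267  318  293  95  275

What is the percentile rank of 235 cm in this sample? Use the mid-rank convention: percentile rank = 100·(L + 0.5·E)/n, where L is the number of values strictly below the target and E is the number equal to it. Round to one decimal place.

57.5

Sorted: 20, 46, 61, 73, 95, 114, 128, 171, 180, 196, 225, 235, 263, 265, 267, 269, 275, 290, 293, 318.
Count below 235: L = 11; count equal: E = 1; n = 20.
Percentile rank = 100·(11 + 0.5·1)/20 = 100·11.5/20 = 57.5.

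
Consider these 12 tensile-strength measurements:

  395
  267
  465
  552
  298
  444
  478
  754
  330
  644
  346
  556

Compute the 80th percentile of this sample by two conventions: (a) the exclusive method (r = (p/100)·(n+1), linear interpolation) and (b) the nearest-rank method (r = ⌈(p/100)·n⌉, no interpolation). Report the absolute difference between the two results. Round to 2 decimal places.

Sorted: 267, 298, 330, 346, 395, 444, 465, 478, 552, 556, 644, 754.
n = 12.
(a) r = 10.4; between ranks 10 (556) and 11 (644): 591.2.
(b) the nearest-rank method: rank 10 → 556.
|591.2 − 556| = 35.2.

35.20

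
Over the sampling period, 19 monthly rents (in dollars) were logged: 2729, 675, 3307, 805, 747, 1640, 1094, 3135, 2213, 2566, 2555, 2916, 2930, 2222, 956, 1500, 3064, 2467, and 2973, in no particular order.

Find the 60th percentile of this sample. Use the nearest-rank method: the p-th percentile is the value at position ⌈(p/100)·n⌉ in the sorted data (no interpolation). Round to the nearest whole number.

Sorted: 675, 747, 805, 956, 1094, 1500, 1640, 2213, 2222, 2467, 2555, 2566, 2729, 2916, 2930, 2973, 3064, 3135, 3307.
n = 19.
Position = ⌈60/100 · 19⌉ = ⌈11.4⌉ = 12.
The value at rank 12 is 2566.

2566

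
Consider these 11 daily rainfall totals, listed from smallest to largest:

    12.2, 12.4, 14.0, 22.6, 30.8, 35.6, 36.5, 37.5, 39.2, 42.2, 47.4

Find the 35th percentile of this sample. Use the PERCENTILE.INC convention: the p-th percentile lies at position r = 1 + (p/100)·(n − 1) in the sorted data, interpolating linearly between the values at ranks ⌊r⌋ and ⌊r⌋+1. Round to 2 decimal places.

n = 11.
r = 1 + (35/100)·(11 − 1) = 1 + 3.5 = 4.5.
Rank 4 is 22.6 and rank 5 is 30.8.
Interpolate: 22.6 + 0.5·(30.8 − 22.6) = 22.6 + 0.5·8.2 = 26.7.

26.70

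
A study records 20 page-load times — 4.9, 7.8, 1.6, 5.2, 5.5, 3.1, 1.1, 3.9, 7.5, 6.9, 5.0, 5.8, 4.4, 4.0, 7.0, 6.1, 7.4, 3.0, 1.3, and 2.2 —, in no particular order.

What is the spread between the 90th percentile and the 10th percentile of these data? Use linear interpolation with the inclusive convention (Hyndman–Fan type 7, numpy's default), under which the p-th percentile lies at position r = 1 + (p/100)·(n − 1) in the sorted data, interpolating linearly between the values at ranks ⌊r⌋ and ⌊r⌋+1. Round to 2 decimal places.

Sorted: 1.1, 1.3, 1.6, 2.2, 3.0, 3.1, 3.9, 4.0, 4.4, 4.9, 5.0, 5.2, 5.5, 5.8, 6.1, 6.9, 7.0, 7.4, 7.5, 7.8.
n = 20.
P10: r = 2.9; ranks 2–3 are 1.3, 1.6; interpolating gives 1.57.
P90: r = 18.1; ranks 18–19 are 7.4, 7.5; interpolating gives 7.41.
Difference: 7.41 − 1.57 = 5.84.

5.84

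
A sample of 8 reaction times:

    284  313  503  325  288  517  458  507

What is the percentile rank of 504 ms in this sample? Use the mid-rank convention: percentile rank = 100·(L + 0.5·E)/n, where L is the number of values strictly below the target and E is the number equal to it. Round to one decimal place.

Sorted: 284, 288, 313, 325, 458, 503, 507, 517.
Count below 504: L = 6; count equal: E = 0; n = 8.
Percentile rank = 100·(6 + 0.5·0)/8 = 100·6/8 = 75.

75.0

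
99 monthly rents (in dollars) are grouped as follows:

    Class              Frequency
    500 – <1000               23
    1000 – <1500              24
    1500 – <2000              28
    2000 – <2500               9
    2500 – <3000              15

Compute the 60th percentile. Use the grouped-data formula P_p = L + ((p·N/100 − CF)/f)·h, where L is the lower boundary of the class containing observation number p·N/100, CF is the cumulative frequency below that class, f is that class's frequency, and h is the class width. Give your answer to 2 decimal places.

N = 99; target position k = 60/100 · 99 = 59.4.
Cumulative frequencies: 23, 47, 75, 84, 99.
Observation 59.4 falls in the class 1500 – <2000.
L = 1500, CF = 47, f = 28, h = 500.
P60 = 1500 + ((59.4 − 47)/28)·500 = 1500 + 221.429 = 1721.43.

1721.43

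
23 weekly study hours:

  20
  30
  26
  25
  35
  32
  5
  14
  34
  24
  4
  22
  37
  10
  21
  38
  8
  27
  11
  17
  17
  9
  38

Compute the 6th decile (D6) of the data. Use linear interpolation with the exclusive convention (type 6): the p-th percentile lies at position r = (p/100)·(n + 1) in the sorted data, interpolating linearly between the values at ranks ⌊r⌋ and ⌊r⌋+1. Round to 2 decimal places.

Sorted: 4, 5, 8, 9, 10, 11, 14, 17, 17, 20, 21, 22, 24, 25, 26, 27, 30, 32, 34, 35, 37, 38, 38.
n = 23.
r = (60/100)·(23 + 1) = 14.4.
Rank 14 is 25 and rank 15 is 26.
Interpolate: 25 + 0.4·(26 − 25) = 25 + 0.4·1 = 25.4.

25.40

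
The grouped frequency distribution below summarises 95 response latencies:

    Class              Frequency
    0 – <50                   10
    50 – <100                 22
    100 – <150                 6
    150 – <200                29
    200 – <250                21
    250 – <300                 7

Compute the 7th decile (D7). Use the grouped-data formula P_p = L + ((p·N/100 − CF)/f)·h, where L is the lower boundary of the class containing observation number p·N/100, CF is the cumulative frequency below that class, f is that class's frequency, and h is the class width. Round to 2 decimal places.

N = 95; target position k = 70/100 · 95 = 66.5.
Cumulative frequencies: 10, 32, 38, 67, 88, 95.
Observation 66.5 falls in the class 150 – <200.
L = 150, CF = 38, f = 29, h = 50.
P70 = 150 + ((66.5 − 38)/29)·50 = 150 + 49.1379 = 199.138.

199.14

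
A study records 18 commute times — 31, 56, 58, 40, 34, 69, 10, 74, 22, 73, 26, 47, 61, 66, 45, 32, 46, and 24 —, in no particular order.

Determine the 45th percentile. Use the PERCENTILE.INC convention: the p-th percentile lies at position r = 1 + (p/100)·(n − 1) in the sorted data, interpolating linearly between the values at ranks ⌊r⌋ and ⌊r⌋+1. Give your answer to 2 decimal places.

43.25

Sorted: 10, 22, 24, 26, 31, 32, 34, 40, 45, 46, 47, 56, 58, 61, 66, 69, 73, 74.
n = 18.
r = 1 + (45/100)·(18 − 1) = 1 + 7.65 = 8.65.
Rank 8 is 40 and rank 9 is 45.
Interpolate: 40 + 0.65·(45 − 40) = 40 + 0.65·5 = 43.25.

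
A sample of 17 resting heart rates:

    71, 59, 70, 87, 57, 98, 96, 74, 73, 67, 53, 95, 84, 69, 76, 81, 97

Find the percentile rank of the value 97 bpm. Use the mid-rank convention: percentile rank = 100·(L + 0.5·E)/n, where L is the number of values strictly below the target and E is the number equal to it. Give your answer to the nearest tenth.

91.2

Sorted: 53, 57, 59, 67, 69, 70, 71, 73, 74, 76, 81, 84, 87, 95, 96, 97, 98.
Count below 97: L = 15; count equal: E = 1; n = 17.
Percentile rank = 100·(15 + 0.5·1)/17 = 100·15.5/17 = 91.18.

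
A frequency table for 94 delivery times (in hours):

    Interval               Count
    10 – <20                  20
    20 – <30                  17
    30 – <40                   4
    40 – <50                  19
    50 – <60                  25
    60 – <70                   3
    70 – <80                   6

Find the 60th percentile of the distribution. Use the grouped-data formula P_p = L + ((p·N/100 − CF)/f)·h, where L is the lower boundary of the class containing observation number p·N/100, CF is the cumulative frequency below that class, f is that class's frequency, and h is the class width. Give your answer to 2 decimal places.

N = 94; target position k = 60/100 · 94 = 56.4.
Cumulative frequencies: 20, 37, 41, 60, 85, 88, 94.
Observation 56.4 falls in the class 40 – <50.
L = 40, CF = 41, f = 19, h = 10.
P60 = 40 + ((56.4 − 41)/19)·10 = 40 + 8.10526 = 48.1053.

48.11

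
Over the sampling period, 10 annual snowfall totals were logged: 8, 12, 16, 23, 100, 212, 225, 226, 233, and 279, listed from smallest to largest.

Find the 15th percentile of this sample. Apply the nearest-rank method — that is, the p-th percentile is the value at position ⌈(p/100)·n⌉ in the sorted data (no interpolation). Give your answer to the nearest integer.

n = 10.
Position = ⌈15/100 · 10⌉ = ⌈1.5⌉ = 2.
The value at rank 2 is 12.

12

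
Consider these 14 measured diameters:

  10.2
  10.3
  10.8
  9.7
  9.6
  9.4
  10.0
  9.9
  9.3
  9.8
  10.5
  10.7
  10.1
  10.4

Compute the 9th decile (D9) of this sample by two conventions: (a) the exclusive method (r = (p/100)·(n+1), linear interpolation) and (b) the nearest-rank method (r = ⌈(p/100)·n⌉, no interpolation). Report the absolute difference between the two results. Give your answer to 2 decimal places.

Sorted: 9.3, 9.4, 9.6, 9.7, 9.8, 9.9, 10.0, 10.1, 10.2, 10.3, 10.4, 10.5, 10.7, 10.8.
n = 14.
(a) r = 13.5; between ranks 13 (10.7) and 14 (10.8): 10.75.
(b) the nearest-rank method: rank 13 → 10.7.
|10.75 − 10.7| = 0.05.

0.05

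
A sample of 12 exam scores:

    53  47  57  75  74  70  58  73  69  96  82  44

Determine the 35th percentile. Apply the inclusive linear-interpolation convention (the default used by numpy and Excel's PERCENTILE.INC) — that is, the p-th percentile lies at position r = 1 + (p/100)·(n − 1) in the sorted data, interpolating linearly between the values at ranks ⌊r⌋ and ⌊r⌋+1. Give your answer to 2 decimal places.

57.85

Sorted: 44, 47, 53, 57, 58, 69, 70, 73, 74, 75, 82, 96.
n = 12.
r = 1 + (35/100)·(12 − 1) = 1 + 3.85 = 4.85.
Rank 4 is 57 and rank 5 is 58.
Interpolate: 57 + 0.85·(58 − 57) = 57 + 0.85·1 = 57.85.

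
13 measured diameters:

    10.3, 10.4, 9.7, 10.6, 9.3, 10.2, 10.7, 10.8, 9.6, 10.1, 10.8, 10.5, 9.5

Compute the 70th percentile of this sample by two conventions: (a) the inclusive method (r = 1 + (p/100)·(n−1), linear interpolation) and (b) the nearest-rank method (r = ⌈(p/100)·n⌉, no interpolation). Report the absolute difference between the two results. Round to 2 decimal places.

0.06

Sorted: 9.3, 9.5, 9.6, 9.7, 10.1, 10.2, 10.3, 10.4, 10.5, 10.6, 10.7, 10.8, 10.8.
n = 13.
(a) r = 9.4; between ranks 9 (10.5) and 10 (10.6): 10.54.
(b) the nearest-rank method: rank 10 → 10.6.
|10.54 − 10.6| = 0.06.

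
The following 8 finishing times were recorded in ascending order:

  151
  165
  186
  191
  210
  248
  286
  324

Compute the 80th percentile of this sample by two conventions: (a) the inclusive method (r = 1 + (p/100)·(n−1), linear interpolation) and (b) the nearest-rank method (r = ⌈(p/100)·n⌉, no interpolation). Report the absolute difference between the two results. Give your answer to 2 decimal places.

n = 8.
(a) r = 6.6; between ranks 6 (248) and 7 (286): 270.8.
(b) the nearest-rank method: rank 7 → 286.
|270.8 − 286| = 15.2.

15.20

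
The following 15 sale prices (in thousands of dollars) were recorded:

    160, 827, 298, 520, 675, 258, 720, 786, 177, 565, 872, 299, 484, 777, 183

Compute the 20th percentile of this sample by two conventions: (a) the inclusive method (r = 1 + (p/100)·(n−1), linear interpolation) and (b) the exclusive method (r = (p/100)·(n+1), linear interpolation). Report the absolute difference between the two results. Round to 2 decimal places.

45.00

Sorted: 160, 177, 183, 258, 298, 299, 484, 520, 565, 675, 720, 777, 786, 827, 872.
n = 15.
(a) r = 3.8; between ranks 3 (183) and 4 (258): 243.
(b) r = 3.2; between ranks 3 (183) and 4 (258): 198.
|243 − 198| = 45.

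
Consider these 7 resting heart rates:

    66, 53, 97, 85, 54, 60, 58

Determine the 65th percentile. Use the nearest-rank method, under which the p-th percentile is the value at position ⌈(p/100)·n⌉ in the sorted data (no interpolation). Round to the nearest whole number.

Sorted: 53, 54, 58, 60, 66, 85, 97.
n = 7.
Position = ⌈65/100 · 7⌉ = ⌈4.55⌉ = 5.
The value at rank 5 is 66.

66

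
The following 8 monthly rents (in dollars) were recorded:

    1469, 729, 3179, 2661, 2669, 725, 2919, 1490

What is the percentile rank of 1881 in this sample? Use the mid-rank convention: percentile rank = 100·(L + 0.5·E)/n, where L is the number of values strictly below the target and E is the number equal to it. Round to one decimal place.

50.0

Sorted: 725, 729, 1469, 1490, 2661, 2669, 2919, 3179.
Count below 1881: L = 4; count equal: E = 0; n = 8.
Percentile rank = 100·(4 + 0.5·0)/8 = 100·4/8 = 50.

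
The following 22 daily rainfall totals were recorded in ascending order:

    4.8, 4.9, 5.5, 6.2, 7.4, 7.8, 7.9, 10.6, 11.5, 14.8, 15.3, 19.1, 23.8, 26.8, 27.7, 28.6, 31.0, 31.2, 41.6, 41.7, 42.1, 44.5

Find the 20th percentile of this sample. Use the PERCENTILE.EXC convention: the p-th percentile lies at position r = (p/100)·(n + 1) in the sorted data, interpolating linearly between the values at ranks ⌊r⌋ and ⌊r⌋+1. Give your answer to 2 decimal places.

6.92

n = 22.
r = (20/100)·(22 + 1) = 4.6.
Rank 4 is 6.2 and rank 5 is 7.4.
Interpolate: 6.2 + 0.6·(7.4 − 6.2) = 6.2 + 0.6·1.2 = 6.92.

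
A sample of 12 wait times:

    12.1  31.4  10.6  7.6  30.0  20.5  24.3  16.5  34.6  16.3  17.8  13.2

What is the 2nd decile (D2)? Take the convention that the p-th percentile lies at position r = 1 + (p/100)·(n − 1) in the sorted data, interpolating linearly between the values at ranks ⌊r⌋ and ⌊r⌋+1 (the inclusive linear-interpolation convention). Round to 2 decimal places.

Sorted: 7.6, 10.6, 12.1, 13.2, 16.3, 16.5, 17.8, 20.5, 24.3, 30.0, 31.4, 34.6.
n = 12.
r = 1 + (20/100)·(12 − 1) = 1 + 2.2 = 3.2.
Rank 3 is 12.1 and rank 4 is 13.2.
Interpolate: 12.1 + 0.2·(13.2 − 12.1) = 12.1 + 0.2·1.1 = 12.32.

12.32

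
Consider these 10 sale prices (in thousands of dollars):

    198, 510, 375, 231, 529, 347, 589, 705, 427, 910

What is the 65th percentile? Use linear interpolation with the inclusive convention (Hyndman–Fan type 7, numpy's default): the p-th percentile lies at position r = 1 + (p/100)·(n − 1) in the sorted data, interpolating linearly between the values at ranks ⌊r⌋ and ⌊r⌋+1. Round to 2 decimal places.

Sorted: 198, 231, 347, 375, 427, 510, 529, 589, 705, 910.
n = 10.
r = 1 + (65/100)·(10 − 1) = 1 + 5.85 = 6.85.
Rank 6 is 510 and rank 7 is 529.
Interpolate: 510 + 0.85·(529 − 510) = 510 + 0.85·19 = 526.15.

526.15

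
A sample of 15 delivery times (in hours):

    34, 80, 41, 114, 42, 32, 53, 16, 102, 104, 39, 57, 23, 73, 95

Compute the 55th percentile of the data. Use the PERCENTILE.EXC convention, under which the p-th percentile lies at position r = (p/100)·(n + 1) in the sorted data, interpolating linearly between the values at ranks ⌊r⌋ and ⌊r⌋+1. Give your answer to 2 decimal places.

56.20

Sorted: 16, 23, 32, 34, 39, 41, 42, 53, 57, 73, 80, 95, 102, 104, 114.
n = 15.
r = (55/100)·(15 + 1) = 8.8.
Rank 8 is 53 and rank 9 is 57.
Interpolate: 53 + 0.8·(57 − 53) = 53 + 0.8·4 = 56.2.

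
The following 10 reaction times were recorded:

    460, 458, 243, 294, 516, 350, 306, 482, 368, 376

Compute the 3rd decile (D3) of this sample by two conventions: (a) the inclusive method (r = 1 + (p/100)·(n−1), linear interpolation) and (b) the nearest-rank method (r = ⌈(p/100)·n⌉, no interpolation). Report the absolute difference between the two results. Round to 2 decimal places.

30.80

Sorted: 243, 294, 306, 350, 368, 376, 458, 460, 482, 516.
n = 10.
(a) r = 3.7; between ranks 3 (306) and 4 (350): 336.8.
(b) the nearest-rank method: rank 3 → 306.
|336.8 − 306| = 30.8.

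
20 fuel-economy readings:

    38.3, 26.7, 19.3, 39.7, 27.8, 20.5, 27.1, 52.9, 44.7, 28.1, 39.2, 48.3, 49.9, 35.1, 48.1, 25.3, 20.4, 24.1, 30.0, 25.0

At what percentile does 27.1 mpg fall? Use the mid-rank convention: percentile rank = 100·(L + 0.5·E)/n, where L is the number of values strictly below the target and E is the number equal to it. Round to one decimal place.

Sorted: 19.3, 20.4, 20.5, 24.1, 25.0, 25.3, 26.7, 27.1, 27.8, 28.1, 30.0, 35.1, 38.3, 39.2, 39.7, 44.7, 48.1, 48.3, 49.9, 52.9.
Count below 27.1: L = 7; count equal: E = 1; n = 20.
Percentile rank = 100·(7 + 0.5·1)/20 = 100·7.5/20 = 37.5.

37.5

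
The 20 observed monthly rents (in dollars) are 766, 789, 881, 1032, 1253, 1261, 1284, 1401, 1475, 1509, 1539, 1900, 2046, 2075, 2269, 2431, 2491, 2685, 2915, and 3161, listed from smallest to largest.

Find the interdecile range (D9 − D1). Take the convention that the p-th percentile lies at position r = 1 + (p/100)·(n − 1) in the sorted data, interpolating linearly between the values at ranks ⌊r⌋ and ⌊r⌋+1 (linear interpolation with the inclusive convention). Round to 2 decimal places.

1836.20

n = 20.
P10: r = 2.9; ranks 2–3 are 789, 881; interpolating gives 871.8.
P90: r = 18.1; ranks 18–19 are 2685, 2915; interpolating gives 2708.
Difference: 2708 − 871.8 = 1836.2.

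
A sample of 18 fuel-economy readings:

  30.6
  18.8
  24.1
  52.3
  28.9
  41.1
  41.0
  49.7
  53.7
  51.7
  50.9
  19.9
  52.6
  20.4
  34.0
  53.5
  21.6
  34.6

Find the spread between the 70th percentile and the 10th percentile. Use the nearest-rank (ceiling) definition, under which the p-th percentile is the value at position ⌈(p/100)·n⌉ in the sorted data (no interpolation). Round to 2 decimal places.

31.00

Sorted: 18.8, 19.9, 20.4, 21.6, 24.1, 28.9, 30.6, 34.0, 34.6, 41.0, 41.1, 49.7, 50.9, 51.7, 52.3, 52.6, 53.5, 53.7.
n = 18.
P10: rank ⌈10/100·18⌉ = 2 → 19.9.
P70: rank ⌈70/100·18⌉ = 13 → 50.9.
Difference: 50.9 − 19.9 = 31.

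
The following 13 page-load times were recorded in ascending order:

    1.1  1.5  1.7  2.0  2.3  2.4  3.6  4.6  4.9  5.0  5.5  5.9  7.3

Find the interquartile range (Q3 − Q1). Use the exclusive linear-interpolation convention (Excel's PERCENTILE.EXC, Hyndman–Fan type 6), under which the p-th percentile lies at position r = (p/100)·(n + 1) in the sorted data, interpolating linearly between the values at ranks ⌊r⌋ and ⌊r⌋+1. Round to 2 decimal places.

3.40

n = 13.
P25: r = 3.5; ranks 3–4 are 1.7, 2.0; interpolating gives 1.85.
P75: r = 10.5; ranks 10–11 are 5.0, 5.5; interpolating gives 5.25.
Difference: 5.25 − 1.85 = 3.4.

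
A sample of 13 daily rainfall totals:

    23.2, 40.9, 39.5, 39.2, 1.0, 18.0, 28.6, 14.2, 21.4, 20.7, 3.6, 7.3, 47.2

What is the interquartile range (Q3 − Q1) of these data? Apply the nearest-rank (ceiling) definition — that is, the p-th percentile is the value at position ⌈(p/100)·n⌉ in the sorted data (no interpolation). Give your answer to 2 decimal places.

Sorted: 1.0, 3.6, 7.3, 14.2, 18.0, 20.7, 21.4, 23.2, 28.6, 39.2, 39.5, 40.9, 47.2.
n = 13.
P25: rank ⌈25/100·13⌉ = 4 → 14.2.
P75: rank ⌈75/100·13⌉ = 10 → 39.2.
Difference: 39.2 − 14.2 = 25.

25.00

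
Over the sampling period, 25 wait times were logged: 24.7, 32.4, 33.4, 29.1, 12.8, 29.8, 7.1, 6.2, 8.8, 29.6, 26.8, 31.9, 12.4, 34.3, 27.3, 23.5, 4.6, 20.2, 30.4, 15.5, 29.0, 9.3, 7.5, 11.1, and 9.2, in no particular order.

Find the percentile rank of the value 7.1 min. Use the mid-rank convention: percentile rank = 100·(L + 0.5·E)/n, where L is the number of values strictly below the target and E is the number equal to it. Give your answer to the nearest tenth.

10.0

Sorted: 4.6, 6.2, 7.1, 7.5, 8.8, 9.2, 9.3, 11.1, 12.4, 12.8, 15.5, 20.2, 23.5, 24.7, 26.8, 27.3, 29.0, 29.1, 29.6, 29.8, 30.4, 31.9, 32.4, 33.4, 34.3.
Count below 7.1: L = 2; count equal: E = 1; n = 25.
Percentile rank = 100·(2 + 0.5·1)/25 = 100·2.5/25 = 10.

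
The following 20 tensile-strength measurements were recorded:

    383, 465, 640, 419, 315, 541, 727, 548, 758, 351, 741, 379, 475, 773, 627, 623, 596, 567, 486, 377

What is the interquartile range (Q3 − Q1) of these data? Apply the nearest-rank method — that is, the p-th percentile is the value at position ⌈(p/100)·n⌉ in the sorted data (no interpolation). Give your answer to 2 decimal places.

Sorted: 315, 351, 377, 379, 383, 419, 465, 475, 486, 541, 548, 567, 596, 623, 627, 640, 727, 741, 758, 773.
n = 20.
P25: rank ⌈25/100·20⌉ = 5 → 383.
P75: rank ⌈75/100·20⌉ = 15 → 627.
Difference: 627 − 383 = 244.

244.00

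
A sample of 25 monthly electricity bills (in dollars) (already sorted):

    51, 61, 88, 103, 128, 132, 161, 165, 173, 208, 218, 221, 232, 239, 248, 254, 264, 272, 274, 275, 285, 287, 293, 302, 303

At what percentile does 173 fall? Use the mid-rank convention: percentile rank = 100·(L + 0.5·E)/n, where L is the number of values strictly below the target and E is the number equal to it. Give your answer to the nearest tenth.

34.0

Count below 173: L = 8; count equal: E = 1; n = 25.
Percentile rank = 100·(8 + 0.5·1)/25 = 100·8.5/25 = 34.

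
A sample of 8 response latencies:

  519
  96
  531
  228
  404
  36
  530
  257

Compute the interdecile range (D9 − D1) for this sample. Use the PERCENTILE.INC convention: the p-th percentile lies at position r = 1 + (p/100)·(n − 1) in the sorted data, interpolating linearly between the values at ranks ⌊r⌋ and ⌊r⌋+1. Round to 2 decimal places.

Sorted: 36, 96, 228, 257, 404, 519, 530, 531.
n = 8.
P10: r = 1.7; ranks 1–2 are 36, 96; interpolating gives 78.
P90: r = 7.3; ranks 7–8 are 530, 531; interpolating gives 530.3.
Difference: 530.3 − 78 = 452.3.

452.30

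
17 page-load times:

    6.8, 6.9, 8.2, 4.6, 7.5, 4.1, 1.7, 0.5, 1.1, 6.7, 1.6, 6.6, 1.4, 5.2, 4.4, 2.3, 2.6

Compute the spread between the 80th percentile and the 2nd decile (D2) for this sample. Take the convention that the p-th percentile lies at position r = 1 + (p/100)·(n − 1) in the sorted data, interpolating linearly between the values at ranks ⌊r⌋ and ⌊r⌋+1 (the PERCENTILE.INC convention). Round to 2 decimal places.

Sorted: 0.5, 1.1, 1.4, 1.6, 1.7, 2.3, 2.6, 4.1, 4.4, 4.6, 5.2, 6.6, 6.7, 6.8, 6.9, 7.5, 8.2.
n = 17.
P20: r = 4.2; ranks 4–5 are 1.6, 1.7; interpolating gives 1.62.
P80: r = 13.8; ranks 13–14 are 6.7, 6.8; interpolating gives 6.78.
Difference: 6.78 − 1.62 = 5.16.

5.16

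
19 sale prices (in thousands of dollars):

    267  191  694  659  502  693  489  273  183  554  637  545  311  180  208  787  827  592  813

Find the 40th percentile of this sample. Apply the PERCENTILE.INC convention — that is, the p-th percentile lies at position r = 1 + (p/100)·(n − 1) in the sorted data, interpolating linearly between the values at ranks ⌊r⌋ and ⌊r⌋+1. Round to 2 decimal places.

491.60

Sorted: 180, 183, 191, 208, 267, 273, 311, 489, 502, 545, 554, 592, 637, 659, 693, 694, 787, 813, 827.
n = 19.
r = 1 + (40/100)·(19 − 1) = 1 + 7.2 = 8.2.
Rank 8 is 489 and rank 9 is 502.
Interpolate: 489 + 0.2·(502 − 489) = 489 + 0.2·13 = 491.6.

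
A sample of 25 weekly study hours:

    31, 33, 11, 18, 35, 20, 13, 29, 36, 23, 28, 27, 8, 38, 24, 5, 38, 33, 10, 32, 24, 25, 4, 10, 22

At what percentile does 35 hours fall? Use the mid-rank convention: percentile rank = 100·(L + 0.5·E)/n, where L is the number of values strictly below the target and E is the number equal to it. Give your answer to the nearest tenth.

Sorted: 4, 5, 8, 10, 10, 11, 13, 18, 20, 22, 23, 24, 24, 25, 27, 28, 29, 31, 32, 33, 33, 35, 36, 38, 38.
Count below 35: L = 21; count equal: E = 1; n = 25.
Percentile rank = 100·(21 + 0.5·1)/25 = 100·21.5/25 = 86.

86.0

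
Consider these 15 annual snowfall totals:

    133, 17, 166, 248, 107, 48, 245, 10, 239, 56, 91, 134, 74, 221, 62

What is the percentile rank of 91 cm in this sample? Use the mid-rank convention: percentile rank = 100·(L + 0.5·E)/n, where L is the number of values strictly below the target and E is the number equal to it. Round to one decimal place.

43.3

Sorted: 10, 17, 48, 56, 62, 74, 91, 107, 133, 134, 166, 221, 239, 245, 248.
Count below 91: L = 6; count equal: E = 1; n = 15.
Percentile rank = 100·(6 + 0.5·1)/15 = 100·6.5/15 = 43.33.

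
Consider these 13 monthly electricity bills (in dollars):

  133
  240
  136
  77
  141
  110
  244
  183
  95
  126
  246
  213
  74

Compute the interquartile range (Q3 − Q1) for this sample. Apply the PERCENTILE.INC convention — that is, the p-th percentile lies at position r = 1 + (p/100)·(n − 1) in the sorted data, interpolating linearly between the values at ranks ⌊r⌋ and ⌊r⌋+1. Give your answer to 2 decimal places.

103.00

Sorted: 74, 77, 95, 110, 126, 133, 136, 141, 183, 213, 240, 244, 246.
n = 13.
P25: r = 4 (integer) → 110.
P75: r = 10 (integer) → 213.
Difference: 213 − 110 = 103.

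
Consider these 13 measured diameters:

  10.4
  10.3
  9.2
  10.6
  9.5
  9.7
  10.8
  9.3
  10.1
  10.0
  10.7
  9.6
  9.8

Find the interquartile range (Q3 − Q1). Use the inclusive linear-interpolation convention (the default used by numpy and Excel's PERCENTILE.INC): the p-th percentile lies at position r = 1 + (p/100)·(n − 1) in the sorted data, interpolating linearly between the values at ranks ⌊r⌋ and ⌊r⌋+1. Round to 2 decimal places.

0.80

Sorted: 9.2, 9.3, 9.5, 9.6, 9.7, 9.8, 10.0, 10.1, 10.3, 10.4, 10.6, 10.7, 10.8.
n = 13.
P25: r = 4 (integer) → 9.6.
P75: r = 10 (integer) → 10.4.
Difference: 10.4 − 9.6 = 0.8.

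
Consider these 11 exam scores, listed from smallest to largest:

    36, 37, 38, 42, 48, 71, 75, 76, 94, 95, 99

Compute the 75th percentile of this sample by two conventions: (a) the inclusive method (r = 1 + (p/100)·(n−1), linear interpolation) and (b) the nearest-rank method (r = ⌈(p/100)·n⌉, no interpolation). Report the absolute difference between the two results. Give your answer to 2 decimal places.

9.00

n = 11.
(a) r = 8.5; between ranks 8 (76) and 9 (94): 85.
(b) the nearest-rank method: rank 9 → 94.
|85 − 94| = 9.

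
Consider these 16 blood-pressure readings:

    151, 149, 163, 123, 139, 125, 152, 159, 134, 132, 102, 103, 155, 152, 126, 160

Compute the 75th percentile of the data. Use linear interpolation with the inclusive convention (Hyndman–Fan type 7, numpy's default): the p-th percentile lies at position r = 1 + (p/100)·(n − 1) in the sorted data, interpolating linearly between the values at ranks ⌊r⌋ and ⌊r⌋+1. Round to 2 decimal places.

152.75

Sorted: 102, 103, 123, 125, 126, 132, 134, 139, 149, 151, 152, 152, 155, 159, 160, 163.
n = 16.
r = 1 + (75/100)·(16 − 1) = 1 + 11.25 = 12.25.
Rank 12 is 152 and rank 13 is 155.
Interpolate: 152 + 0.25·(155 − 152) = 152 + 0.25·3 = 152.75.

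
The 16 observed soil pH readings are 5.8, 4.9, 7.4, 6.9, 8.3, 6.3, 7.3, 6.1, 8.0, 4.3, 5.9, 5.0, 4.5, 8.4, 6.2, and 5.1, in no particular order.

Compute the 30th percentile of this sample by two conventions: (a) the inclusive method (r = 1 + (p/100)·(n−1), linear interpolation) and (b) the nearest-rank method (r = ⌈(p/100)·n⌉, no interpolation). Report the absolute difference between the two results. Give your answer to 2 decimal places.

Sorted: 4.3, 4.5, 4.9, 5.0, 5.1, 5.8, 5.9, 6.1, 6.2, 6.3, 6.9, 7.3, 7.4, 8.0, 8.3, 8.4.
n = 16.
(a) r = 5.5; between ranks 5 (5.1) and 6 (5.8): 5.45.
(b) the nearest-rank method: rank 5 → 5.1.
|5.45 − 5.1| = 0.35.

0.35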